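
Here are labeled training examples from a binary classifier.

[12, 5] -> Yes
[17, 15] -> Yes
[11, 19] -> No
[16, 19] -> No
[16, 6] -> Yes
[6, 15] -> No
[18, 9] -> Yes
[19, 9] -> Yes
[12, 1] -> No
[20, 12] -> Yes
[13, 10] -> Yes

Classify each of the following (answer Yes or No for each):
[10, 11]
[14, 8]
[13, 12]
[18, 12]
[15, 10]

No, Yes, Yes, Yes, Yes

All 'Yes' examples share one property — first > second AND sum ≥ 17 — and every 'No' example lacks it.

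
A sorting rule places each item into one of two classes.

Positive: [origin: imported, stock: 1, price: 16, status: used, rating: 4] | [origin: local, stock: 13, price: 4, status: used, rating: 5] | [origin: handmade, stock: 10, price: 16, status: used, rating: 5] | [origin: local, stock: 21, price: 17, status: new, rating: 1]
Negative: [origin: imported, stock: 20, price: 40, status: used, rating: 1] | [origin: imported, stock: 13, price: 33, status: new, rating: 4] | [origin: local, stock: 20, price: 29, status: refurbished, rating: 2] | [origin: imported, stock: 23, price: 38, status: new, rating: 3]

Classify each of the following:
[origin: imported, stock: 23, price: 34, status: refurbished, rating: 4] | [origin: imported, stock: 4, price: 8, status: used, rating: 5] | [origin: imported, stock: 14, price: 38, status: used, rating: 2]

Negative, Positive, Negative

The distinguishing property — price ≤ 17 — holds for all the 'Positive' cases and none of the 'Negative' cases.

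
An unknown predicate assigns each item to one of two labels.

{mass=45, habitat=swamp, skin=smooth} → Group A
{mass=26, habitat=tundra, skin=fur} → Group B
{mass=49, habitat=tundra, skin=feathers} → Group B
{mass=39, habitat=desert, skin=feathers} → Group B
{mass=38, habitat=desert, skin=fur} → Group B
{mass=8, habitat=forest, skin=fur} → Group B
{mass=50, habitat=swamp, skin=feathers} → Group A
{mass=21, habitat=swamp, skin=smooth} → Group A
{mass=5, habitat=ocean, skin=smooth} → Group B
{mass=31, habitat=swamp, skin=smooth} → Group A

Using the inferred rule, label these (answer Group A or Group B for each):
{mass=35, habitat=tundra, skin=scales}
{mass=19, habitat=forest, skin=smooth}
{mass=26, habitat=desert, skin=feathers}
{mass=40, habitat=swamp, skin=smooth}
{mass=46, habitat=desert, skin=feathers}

Comparing the two groups points to one rule — habitat is swamp.

Group B, Group B, Group B, Group A, Group B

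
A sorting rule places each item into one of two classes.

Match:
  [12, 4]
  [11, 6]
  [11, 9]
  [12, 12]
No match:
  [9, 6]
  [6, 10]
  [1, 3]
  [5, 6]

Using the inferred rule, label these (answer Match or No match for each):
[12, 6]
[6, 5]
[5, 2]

The simplest hypothesis consistent with all the labels is: first ≥ 10.
[12, 6] → first 12 → Match.
[6, 5] → first 6 → No match.
[5, 2] → first 5 → No match.

Match, No match, No match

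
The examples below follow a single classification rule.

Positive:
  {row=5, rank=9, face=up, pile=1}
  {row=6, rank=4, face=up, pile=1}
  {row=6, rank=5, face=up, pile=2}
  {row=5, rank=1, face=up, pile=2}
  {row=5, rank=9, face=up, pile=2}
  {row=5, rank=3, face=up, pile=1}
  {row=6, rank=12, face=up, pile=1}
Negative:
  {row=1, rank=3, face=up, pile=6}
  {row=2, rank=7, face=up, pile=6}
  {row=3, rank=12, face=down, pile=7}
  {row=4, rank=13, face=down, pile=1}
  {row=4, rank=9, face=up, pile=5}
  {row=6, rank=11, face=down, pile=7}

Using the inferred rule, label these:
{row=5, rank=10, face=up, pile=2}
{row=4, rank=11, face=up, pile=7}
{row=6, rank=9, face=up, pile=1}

Rule: face is up AND row ≥ 5. This holds for each 'Positive' example and fails for each 'Negative' one.
Positive: {row=5, rank=10, face=up, pile=2}, since face is up, row = 5.
Negative: {row=4, rank=11, face=up, pile=7}, since face is up, row = 4.
Positive: {row=6, rank=9, face=up, pile=1}, since face is up, row = 6.

Positive, Negative, Positive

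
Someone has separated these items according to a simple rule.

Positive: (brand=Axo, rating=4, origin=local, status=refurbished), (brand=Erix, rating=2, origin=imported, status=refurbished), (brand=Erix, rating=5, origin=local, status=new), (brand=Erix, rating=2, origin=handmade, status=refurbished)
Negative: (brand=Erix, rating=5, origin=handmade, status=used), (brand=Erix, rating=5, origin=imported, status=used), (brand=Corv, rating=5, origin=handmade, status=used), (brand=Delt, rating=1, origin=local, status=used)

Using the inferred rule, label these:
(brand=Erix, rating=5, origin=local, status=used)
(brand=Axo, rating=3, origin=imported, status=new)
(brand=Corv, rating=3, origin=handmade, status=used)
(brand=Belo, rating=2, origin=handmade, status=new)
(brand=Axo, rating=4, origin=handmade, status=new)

Negative, Positive, Negative, Positive, Positive

Comparing the two groups points to one rule — status is not used.
Negative: (brand=Erix, rating=5, origin=local, status=used), since status is used. Positive: (brand=Axo, rating=3, origin=imported, status=new), since status is new. Negative: (brand=Corv, rating=3, origin=handmade, status=used), since status is used. Positive: (brand=Belo, rating=2, origin=handmade, status=new), since status is new. Positive: (brand=Axo, rating=4, origin=handmade, status=new), since status is new.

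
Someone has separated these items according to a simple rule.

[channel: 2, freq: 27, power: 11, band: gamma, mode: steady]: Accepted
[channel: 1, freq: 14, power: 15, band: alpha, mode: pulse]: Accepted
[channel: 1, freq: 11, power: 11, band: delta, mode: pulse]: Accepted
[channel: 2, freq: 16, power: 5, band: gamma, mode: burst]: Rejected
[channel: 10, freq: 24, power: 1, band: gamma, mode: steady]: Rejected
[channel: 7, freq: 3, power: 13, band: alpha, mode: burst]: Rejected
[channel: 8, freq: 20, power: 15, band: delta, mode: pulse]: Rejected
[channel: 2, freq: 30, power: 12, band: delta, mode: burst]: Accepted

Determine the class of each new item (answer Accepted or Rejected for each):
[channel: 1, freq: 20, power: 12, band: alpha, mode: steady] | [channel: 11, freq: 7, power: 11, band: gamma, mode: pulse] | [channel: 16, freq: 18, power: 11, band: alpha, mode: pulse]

The common property of the 'Accepted' items is: channel ≤ 2 AND power ≥ 11. No 'Rejected' item has it.
Accepted: [channel: 1, freq: 20, power: 12, band: alpha, mode: steady], since channel = 1, power = 12. Rejected: [channel: 11, freq: 7, power: 11, band: gamma, mode: pulse], since channel = 11, power = 11. Rejected: [channel: 16, freq: 18, power: 11, band: alpha, mode: pulse], since channel = 16, power = 11.

Accepted, Rejected, Rejected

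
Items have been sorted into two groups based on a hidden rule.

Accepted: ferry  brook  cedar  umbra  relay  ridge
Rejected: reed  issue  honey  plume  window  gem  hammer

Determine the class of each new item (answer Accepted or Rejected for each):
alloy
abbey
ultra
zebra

Rejected, Rejected, Accepted, Accepted

A rule that fits every label: odd length AND contains 'r' — true of each 'Accepted' example, false of each 'Rejected' one.
alloy: length 5, no 'r', does not satisfy this → Rejected. abbey: length 5, no 'r', does not satisfy this → Rejected. ultra: length 5, has 'r', has this property → Accepted. zebra: length 5, has 'r', has this property → Accepted.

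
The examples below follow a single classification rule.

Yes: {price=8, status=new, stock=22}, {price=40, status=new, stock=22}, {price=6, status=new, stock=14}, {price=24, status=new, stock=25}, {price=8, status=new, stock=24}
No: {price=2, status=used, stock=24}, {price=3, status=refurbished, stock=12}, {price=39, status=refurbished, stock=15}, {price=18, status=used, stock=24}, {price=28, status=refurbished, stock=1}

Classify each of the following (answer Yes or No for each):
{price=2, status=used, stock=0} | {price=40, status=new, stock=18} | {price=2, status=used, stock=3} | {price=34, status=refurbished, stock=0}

The simplest hypothesis consistent with all the labels is: status is new.
{price=2, status=used, stock=0}: No (status is used).
{price=40, status=new, stock=18}: Yes (status is new).
{price=2, status=used, stock=3}: No (status is used).
{price=34, status=refurbished, stock=0}: No (status is refurbished).

No, Yes, No, No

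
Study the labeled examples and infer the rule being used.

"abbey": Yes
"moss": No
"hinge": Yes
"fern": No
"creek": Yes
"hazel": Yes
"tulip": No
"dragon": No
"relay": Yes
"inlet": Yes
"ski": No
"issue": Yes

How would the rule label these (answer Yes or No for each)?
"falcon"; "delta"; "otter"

The rule appears to be: odd length AND contains 'e'.
"falcon": length 6, no 'e', doesn't match → No.
"delta": length 5, has 'e', checks out → Yes.
"otter": length 5, has 'e', checks out → Yes.

No, Yes, Yes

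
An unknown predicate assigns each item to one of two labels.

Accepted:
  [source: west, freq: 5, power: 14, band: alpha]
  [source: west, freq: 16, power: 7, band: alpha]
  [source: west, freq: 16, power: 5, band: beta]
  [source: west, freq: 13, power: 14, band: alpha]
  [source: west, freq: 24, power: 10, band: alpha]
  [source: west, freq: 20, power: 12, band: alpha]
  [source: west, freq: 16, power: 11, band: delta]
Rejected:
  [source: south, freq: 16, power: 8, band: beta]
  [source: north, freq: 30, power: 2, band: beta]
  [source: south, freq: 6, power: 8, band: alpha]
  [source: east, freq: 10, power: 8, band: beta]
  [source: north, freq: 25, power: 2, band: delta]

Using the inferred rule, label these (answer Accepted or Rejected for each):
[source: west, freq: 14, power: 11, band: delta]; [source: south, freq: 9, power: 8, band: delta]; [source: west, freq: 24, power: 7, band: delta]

Accepted, Rejected, Accepted

One predicate separates the groups cleanly: source is west.
[source: west, freq: 14, power: 11, band: delta]: Accepted (source is west).
[source: south, freq: 9, power: 8, band: delta]: Rejected (source is south).
[source: west, freq: 24, power: 7, band: delta]: Accepted (source is west).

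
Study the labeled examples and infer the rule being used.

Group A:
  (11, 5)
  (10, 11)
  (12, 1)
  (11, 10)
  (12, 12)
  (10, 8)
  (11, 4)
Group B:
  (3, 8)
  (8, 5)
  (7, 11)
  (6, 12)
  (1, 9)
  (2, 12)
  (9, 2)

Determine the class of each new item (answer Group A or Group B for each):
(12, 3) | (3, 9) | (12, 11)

Group A, Group B, Group A

All 'Group A' examples share one property — first ≥ 10 — and every 'Group B' example lacks it.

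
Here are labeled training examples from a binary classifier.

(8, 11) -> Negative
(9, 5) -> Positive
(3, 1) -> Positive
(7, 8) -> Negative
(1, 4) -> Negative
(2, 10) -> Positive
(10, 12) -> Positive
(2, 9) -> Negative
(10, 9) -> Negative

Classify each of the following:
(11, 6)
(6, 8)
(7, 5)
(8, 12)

Comparing the two groups points to one rule — sum is even.
(11, 6) → 11+6 = 17 → Negative.
(6, 8) → 6+8 = 14 → Positive.
(7, 5) → 7+5 = 12 → Positive.
(8, 12) → 8+12 = 20 → Positive.

Negative, Positive, Positive, Positive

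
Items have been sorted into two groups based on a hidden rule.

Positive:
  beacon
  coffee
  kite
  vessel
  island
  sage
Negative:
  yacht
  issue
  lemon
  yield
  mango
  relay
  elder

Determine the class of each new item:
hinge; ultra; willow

Negative, Negative, Positive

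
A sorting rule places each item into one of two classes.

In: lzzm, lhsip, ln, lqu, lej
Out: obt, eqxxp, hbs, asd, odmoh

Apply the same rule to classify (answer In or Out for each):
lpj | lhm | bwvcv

In, In, Out

The distinguishing property — contains 'l' — holds for all the 'In' cases and none of the 'Out' cases.
In: lpj, since has 'l'.
In: lhm, since has 'l'.
Out: bwvcv, since no 'l'.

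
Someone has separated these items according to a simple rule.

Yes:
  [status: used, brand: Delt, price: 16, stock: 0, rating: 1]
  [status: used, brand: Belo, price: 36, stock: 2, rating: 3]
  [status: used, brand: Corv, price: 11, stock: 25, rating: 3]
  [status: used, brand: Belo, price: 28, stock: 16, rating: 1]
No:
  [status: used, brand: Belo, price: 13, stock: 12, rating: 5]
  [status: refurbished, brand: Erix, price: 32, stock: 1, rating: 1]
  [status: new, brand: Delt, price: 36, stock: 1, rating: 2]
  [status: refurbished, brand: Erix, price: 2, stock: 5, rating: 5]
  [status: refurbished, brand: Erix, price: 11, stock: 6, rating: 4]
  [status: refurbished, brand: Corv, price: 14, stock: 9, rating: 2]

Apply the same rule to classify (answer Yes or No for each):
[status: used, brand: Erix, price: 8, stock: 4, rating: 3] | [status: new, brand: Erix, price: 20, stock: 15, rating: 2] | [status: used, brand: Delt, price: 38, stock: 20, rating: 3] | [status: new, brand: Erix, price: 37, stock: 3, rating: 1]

Yes, No, Yes, No

'Yes' ⟺ status is used AND rating ≤ 3.
[status: used, brand: Erix, price: 8, stock: 4, rating: 3]: status is used, rating = 3 — meets the rule, so Yes. [status: new, brand: Erix, price: 20, stock: 15, rating: 2]: status is new, rating = 2 — doesn't match, so No. [status: used, brand: Delt, price: 38, stock: 20, rating: 3]: status is used, rating = 3 — meets the rule, so Yes. [status: new, brand: Erix, price: 37, stock: 3, rating: 1]: status is new, rating = 1 — doesn't match, so No.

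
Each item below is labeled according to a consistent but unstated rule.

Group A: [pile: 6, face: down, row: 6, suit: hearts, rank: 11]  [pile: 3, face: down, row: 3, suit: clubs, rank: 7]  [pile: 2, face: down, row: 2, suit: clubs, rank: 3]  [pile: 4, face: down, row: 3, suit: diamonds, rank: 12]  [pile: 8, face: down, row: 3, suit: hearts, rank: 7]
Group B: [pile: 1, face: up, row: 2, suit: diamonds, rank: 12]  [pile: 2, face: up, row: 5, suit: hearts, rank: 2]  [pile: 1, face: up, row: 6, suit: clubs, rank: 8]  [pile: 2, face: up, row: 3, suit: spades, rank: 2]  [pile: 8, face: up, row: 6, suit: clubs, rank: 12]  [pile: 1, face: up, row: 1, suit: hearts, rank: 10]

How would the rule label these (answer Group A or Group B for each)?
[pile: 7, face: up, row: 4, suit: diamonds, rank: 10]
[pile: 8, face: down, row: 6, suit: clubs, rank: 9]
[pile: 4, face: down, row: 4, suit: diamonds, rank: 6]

Group B, Group A, Group A

The simplest hypothesis consistent with all the labels is: face is down.
[pile: 7, face: up, row: 4, suit: diamonds, rank: 10] → face is up → Group B. [pile: 8, face: down, row: 6, suit: clubs, rank: 9] → face is down → Group A. [pile: 4, face: down, row: 4, suit: diamonds, rank: 6] → face is down → Group A.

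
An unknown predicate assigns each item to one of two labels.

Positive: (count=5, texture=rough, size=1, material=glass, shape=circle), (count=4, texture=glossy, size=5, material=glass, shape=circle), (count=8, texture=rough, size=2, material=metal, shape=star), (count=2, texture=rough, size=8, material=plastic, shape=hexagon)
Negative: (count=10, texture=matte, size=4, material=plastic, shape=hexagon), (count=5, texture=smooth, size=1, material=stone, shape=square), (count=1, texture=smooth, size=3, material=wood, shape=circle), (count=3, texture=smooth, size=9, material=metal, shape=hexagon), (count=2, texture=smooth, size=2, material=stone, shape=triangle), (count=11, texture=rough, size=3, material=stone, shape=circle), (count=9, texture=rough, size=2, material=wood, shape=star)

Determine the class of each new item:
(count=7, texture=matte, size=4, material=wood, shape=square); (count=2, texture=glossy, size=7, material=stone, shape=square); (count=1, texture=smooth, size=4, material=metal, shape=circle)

'Positive' ⟺ texture is not smooth AND count ≤ 8.
(count=7, texture=matte, size=4, material=wood, shape=square): texture is matte, count = 7 — passes, so Positive.
(count=2, texture=glossy, size=7, material=stone, shape=square): texture is glossy, count = 2 — passes, so Positive.
(count=1, texture=smooth, size=4, material=metal, shape=circle): texture is smooth, count = 1 — fails this test, so Negative.

Positive, Positive, Negative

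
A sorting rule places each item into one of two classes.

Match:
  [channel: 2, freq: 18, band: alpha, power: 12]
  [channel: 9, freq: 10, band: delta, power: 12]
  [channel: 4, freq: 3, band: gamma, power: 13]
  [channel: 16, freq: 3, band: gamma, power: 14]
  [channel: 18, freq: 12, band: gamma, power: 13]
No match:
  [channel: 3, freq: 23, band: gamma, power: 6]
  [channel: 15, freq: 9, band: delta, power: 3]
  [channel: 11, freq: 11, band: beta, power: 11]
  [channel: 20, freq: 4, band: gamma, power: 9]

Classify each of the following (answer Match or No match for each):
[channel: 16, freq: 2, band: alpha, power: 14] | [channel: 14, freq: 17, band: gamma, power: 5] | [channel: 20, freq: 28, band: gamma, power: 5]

Match, No match, No match

Every 'Match' example satisfies: power ≥ 12. None of the 'No match' examples do.
[channel: 16, freq: 2, band: alpha, power: 14]: power = 14 — matches, so Match. [channel: 14, freq: 17, band: gamma, power: 5]: power = 5 — does not satisfy this, so No match. [channel: 20, freq: 28, band: gamma, power: 5]: power = 5 — does not satisfy this, so No match.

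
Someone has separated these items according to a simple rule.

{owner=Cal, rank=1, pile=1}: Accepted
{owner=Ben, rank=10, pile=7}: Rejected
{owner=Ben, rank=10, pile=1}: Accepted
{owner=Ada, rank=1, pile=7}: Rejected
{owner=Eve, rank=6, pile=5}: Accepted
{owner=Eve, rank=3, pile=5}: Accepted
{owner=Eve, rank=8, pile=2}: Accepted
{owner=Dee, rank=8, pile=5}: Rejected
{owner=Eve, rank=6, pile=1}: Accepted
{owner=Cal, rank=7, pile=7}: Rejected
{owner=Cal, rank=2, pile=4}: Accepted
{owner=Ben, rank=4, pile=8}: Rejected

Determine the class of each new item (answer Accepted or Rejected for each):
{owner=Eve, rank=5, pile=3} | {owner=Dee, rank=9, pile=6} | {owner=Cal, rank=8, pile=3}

All 'Accepted' examples share one property — owner is Eve OR pile ≤ 4 — and every 'Rejected' example lacks it.
{owner=Eve, rank=5, pile=3}: Accepted (owner is Eve, pile = 3). {owner=Dee, rank=9, pile=6}: Rejected (owner is Dee, pile = 6). {owner=Cal, rank=8, pile=3}: Accepted (owner is Cal, pile = 3).

Accepted, Rejected, Accepted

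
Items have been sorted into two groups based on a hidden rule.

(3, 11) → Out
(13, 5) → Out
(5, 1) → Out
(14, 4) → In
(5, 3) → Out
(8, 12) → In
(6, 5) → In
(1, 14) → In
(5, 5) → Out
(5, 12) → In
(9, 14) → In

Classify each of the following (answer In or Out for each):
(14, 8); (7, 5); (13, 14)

In, Out, In

All 'In' examples share one property — product is even — and every 'Out' example lacks it.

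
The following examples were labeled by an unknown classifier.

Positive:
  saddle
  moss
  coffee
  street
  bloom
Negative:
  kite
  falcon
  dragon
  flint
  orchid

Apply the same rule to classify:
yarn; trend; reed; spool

The distinguishing property — has a double letter — holds for all the 'Positive' cases and none of the 'Negative' cases.
yarn: Negative (no doubled letter).
trend: Negative (no doubled letter).
reed: Positive ('ee' doubled).
spool: Positive ('oo' doubled).

Negative, Negative, Positive, Positive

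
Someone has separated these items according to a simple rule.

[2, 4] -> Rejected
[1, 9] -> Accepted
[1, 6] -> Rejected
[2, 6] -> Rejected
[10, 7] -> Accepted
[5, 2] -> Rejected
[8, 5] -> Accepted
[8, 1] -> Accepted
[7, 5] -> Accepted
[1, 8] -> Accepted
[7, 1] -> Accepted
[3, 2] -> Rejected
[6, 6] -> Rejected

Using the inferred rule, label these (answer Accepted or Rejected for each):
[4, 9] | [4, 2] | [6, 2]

Accepted, Rejected, Rejected

The common property of the 'Accepted' items is: max ≥ 7. No 'Rejected' item has it.
[4, 9]: max 9, checks out → Accepted.
[4, 2]: max 4, lacks this property → Rejected.
[6, 2]: max 6, lacks this property → Rejected.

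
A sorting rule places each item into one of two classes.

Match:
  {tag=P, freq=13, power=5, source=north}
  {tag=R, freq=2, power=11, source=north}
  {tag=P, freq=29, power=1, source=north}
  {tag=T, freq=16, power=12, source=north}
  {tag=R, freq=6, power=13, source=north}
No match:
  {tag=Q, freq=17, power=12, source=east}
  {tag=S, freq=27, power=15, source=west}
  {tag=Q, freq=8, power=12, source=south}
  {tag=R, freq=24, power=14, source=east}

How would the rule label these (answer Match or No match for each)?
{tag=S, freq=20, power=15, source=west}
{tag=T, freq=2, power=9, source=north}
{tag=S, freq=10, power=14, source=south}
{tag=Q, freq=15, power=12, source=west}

No match, Match, No match, No match

Checking candidate rules against both groups, what survives is: source is north.
{tag=S, freq=20, power=15, source=west} — source is west, hence No match.
{tag=T, freq=2, power=9, source=north} — source is north, hence Match.
{tag=S, freq=10, power=14, source=south} — source is south, hence No match.
{tag=Q, freq=15, power=12, source=west} — source is west, hence No match.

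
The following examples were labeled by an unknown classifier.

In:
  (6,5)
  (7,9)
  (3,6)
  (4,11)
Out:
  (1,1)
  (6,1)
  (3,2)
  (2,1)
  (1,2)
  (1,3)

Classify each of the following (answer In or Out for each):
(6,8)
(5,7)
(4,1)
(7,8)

A rule that fits every label: sum ≥ 9 — true of each 'In' example, false of each 'Out' one.

In, In, Out, In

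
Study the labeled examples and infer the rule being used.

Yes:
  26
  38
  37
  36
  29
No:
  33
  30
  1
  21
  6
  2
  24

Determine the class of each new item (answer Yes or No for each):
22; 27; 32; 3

The rule appears to be: digit sum ≥ 7.
22: digit sum 2+2 = 4 — doesn't match, so No.
27: digit sum 2+7 = 9 — satisfies this, so Yes.
32: digit sum 3+2 = 5 — doesn't match, so No.
3: digit sum 3 — doesn't match, so No.

No, Yes, No, No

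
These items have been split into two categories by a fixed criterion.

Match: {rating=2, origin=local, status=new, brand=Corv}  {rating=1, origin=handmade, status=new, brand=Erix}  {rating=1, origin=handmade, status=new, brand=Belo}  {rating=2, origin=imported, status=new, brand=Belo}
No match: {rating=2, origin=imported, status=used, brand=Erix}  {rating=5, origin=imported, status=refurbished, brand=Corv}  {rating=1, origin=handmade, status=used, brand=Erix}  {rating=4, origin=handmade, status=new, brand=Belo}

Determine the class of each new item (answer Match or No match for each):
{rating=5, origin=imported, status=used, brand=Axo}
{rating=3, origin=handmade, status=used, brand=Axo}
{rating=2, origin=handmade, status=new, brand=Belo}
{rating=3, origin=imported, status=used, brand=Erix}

The common property of the 'Match' items is: status is new AND rating ≤ 2. No 'No match' item has it.
{rating=5, origin=imported, status=used, brand=Axo}: status is used, rating = 5 — doesn't match, so No match. {rating=3, origin=handmade, status=used, brand=Axo}: status is used, rating = 3 — doesn't match, so No match. {rating=2, origin=handmade, status=new, brand=Belo}: status is new, rating = 2 — fits, so Match. {rating=3, origin=imported, status=used, brand=Erix}: status is used, rating = 3 — doesn't match, so No match.

No match, No match, Match, No match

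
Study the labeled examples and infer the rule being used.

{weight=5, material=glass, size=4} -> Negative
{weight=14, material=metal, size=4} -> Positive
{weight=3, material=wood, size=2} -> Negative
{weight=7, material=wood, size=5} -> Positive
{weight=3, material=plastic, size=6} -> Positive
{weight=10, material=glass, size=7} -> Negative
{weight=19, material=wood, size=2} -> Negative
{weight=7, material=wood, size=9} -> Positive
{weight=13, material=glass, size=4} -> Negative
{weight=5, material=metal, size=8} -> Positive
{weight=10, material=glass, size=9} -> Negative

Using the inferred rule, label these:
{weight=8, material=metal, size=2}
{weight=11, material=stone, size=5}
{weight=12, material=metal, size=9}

All 'Positive' examples share one property — material is not glass AND size ≥ 4 — and every 'Negative' example lacks it.
{weight=8, material=metal, size=2}: material is metal, size = 2, doesn't qualify → Negative.
{weight=11, material=stone, size=5}: material is stone, size = 5, satisfies this → Positive.
{weight=12, material=metal, size=9}: material is metal, size = 9, satisfies this → Positive.

Negative, Positive, Positive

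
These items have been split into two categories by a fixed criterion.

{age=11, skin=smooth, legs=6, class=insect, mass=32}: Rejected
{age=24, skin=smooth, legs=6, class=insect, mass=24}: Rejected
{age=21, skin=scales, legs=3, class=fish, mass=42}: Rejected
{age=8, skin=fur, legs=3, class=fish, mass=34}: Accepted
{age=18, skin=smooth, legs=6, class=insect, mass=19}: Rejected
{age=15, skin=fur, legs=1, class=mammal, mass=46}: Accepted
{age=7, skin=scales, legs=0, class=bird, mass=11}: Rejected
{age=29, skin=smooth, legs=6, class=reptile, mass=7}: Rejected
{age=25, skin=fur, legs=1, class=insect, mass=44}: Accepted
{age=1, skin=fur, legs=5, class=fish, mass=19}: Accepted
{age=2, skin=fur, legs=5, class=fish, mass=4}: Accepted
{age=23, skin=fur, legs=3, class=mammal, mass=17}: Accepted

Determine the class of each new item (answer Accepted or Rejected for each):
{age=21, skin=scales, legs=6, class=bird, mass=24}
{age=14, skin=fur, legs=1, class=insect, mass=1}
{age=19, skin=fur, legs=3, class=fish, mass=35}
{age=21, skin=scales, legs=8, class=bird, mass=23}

Rejected, Accepted, Accepted, Rejected

Every 'Accepted' example satisfies: skin is fur. None of the 'Rejected' examples do.
{age=21, skin=scales, legs=6, class=bird, mass=24}: skin is scales — doesn't qualify, so Rejected. {age=14, skin=fur, legs=1, class=insect, mass=1}: skin is fur — qualifies, so Accepted. {age=19, skin=fur, legs=3, class=fish, mass=35}: skin is fur — qualifies, so Accepted. {age=21, skin=scales, legs=8, class=bird, mass=23}: skin is scales — doesn't qualify, so Rejected.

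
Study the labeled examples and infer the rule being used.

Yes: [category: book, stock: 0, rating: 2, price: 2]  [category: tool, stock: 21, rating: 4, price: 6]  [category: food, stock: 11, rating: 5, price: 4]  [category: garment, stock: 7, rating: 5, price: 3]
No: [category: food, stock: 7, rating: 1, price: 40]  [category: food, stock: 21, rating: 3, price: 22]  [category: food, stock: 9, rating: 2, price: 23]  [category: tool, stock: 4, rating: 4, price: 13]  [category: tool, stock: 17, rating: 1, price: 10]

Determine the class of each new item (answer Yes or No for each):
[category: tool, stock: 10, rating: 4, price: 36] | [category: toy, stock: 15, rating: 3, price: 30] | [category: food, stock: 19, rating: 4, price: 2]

The common property of the 'Yes' items is: price ≤ 6. No 'No' item has it.
[category: tool, stock: 10, rating: 4, price: 36]: price = 36 — lacks this property, so No.
[category: toy, stock: 15, rating: 3, price: 30]: price = 30 — lacks this property, so No.
[category: food, stock: 19, rating: 4, price: 2]: price = 2 — meets the rule, so Yes.

No, No, Yes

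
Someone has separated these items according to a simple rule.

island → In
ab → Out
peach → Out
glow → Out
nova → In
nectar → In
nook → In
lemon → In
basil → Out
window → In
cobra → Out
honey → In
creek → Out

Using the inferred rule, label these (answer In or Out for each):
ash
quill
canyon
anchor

Out, Out, In, In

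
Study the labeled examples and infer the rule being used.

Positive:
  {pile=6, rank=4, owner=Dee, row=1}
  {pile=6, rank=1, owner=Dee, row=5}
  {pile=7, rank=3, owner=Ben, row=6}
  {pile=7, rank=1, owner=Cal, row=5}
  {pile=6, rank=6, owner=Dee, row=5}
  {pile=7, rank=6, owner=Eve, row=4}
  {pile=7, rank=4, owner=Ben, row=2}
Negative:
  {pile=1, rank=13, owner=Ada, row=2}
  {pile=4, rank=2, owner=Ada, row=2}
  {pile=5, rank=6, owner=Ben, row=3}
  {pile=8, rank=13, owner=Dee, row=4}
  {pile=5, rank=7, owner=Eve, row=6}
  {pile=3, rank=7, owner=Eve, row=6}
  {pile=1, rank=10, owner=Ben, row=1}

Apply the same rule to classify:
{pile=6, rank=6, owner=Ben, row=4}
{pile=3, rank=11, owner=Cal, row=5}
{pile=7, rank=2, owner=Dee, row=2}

Positive, Negative, Positive

The classifier is using: pile ≥ 6 AND pile ≤ 7.
{pile=6, rank=6, owner=Ben, row=4}: pile = 6 — passes, so Positive. {pile=3, rank=11, owner=Cal, row=5}: pile = 3 — does not pass, so Negative. {pile=7, rank=2, owner=Dee, row=2}: pile = 7 — passes, so Positive.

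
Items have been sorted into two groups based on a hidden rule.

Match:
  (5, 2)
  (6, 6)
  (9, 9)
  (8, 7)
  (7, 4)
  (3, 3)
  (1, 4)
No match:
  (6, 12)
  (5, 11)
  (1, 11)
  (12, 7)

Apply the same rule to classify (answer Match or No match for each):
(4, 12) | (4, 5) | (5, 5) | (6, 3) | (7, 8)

No match, Match, Match, Match, Match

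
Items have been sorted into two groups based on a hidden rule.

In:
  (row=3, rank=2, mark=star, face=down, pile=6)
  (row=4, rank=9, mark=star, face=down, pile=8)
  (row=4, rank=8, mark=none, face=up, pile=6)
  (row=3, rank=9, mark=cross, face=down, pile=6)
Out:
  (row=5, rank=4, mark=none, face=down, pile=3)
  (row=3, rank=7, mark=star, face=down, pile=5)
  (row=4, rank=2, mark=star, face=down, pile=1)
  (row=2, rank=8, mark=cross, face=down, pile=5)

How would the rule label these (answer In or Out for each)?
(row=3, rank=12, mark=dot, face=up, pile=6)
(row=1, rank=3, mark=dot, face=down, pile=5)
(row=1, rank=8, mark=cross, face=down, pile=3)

The distinguishing property — pile ≥ 6 — holds for all the 'In' cases and none of the 'Out' cases.

In, Out, Out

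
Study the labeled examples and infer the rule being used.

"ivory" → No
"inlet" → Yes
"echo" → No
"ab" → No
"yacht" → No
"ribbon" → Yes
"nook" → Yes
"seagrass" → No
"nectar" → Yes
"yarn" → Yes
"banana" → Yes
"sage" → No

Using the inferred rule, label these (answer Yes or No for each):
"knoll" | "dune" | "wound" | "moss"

Yes, Yes, Yes, No

'Yes' ⟺ contains 'n'.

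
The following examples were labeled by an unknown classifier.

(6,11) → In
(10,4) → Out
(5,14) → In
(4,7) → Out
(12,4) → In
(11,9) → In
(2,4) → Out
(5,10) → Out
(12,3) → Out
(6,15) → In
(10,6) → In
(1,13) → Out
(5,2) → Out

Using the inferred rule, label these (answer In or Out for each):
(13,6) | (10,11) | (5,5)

In, In, Out

All 'In' examples share one property — sum ≥ 16 — and every 'Out' example lacks it.
(13,6) → 13+6 = 19 → In. (10,11) → 10+11 = 21 → In. (5,5) → 5+5 = 10 → Out.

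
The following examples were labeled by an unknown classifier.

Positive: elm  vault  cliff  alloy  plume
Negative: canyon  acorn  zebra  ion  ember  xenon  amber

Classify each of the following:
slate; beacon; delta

Every 'Positive' example satisfies: contains 'l'. None of the 'Negative' examples do.

Positive, Negative, Positive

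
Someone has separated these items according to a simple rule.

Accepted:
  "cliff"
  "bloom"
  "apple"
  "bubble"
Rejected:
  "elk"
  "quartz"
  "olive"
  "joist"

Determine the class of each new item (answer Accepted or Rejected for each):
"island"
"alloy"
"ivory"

Rejected, Accepted, Rejected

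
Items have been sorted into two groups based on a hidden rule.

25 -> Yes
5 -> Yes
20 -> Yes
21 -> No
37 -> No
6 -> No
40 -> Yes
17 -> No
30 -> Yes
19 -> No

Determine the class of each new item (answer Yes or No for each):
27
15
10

No, Yes, Yes

'Yes' ⟺ multiple of 5.
27 — 27 = 5·5 + 2, hence No. 15 — 15 = 5·3, hence Yes. 10 — 10 = 5·2, hence Yes.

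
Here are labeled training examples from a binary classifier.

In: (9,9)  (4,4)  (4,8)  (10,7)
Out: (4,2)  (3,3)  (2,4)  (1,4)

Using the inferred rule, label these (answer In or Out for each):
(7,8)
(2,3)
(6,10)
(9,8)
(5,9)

In, Out, In, In, In

The distinguishing property — sum ≥ 8 — holds for all the 'In' cases and none of the 'Out' cases.
(7,8): In (7+8 = 15).
(2,3): Out (2+3 = 5).
(6,10): In (6+10 = 16).
(9,8): In (9+8 = 17).
(5,9): In (5+9 = 14).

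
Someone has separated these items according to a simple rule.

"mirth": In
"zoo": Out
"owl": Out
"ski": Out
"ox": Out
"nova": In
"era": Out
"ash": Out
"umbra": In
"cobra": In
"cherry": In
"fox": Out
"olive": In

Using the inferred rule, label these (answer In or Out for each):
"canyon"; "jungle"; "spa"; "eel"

In, In, Out, Out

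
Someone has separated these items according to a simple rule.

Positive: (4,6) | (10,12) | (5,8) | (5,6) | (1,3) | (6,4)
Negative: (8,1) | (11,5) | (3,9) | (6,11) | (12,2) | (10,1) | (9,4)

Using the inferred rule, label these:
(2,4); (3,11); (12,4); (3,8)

Positive, Negative, Negative, Negative

Rule: |first − second| ≤ 3. This holds for each 'Positive' example and fails for each 'Negative' one.
(2,4) — |2−4| = 2, hence Positive.
(3,11) — |3−11| = 8, hence Negative.
(12,4) — |12−4| = 8, hence Negative.
(3,8) — |3−8| = 5, hence Negative.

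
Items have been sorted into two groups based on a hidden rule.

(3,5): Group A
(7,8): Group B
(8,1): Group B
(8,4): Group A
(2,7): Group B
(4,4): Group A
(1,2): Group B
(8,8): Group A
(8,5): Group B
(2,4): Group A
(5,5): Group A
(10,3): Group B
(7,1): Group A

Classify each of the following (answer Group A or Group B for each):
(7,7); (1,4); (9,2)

Rule: sum is even. This holds for each 'Group A' example and fails for each 'Group B' one.
(7,7): 7+7 = 14, qualifies → Group A.
(1,4): 1+4 = 5, does not pass → Group B.
(9,2): 9+2 = 11, does not pass → Group B.

Group A, Group B, Group B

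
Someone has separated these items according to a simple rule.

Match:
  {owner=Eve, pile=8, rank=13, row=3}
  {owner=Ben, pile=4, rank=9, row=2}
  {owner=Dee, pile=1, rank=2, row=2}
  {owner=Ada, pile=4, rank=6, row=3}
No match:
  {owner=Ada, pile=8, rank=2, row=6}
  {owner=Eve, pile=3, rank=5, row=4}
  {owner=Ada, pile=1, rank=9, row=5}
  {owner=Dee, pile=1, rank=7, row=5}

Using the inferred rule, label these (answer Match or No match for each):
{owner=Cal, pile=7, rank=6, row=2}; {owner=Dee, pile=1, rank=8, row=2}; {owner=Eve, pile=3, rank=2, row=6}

'Match' ⟺ row ≤ 3.
{owner=Cal, pile=7, rank=6, row=2} → row = 2 → Match.
{owner=Dee, pile=1, rank=8, row=2} → row = 2 → Match.
{owner=Eve, pile=3, rank=2, row=6} → row = 6 → No match.

Match, Match, No match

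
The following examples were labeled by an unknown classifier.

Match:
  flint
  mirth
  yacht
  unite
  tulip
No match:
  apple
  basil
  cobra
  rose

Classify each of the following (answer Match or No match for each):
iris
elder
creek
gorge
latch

No match, No match, No match, No match, Match

The rule appears to be: contains 't'.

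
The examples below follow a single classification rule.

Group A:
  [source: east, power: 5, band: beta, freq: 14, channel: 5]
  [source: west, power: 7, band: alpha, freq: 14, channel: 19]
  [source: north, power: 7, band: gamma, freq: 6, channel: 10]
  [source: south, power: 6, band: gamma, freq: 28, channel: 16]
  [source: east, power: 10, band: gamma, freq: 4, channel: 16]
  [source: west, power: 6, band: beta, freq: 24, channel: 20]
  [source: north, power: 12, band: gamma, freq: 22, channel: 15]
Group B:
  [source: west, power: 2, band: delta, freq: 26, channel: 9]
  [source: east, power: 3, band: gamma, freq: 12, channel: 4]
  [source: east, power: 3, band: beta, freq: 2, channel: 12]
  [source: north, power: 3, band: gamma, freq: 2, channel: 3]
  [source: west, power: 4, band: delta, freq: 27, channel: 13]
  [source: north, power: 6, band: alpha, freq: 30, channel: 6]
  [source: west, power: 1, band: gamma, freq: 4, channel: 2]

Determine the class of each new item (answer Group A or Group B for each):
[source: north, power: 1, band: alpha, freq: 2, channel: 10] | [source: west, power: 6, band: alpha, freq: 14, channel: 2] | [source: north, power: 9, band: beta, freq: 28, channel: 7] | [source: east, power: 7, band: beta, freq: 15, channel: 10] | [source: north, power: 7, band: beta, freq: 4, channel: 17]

Group B, Group A, Group A, Group A, Group A

A rule that fits every label: power ≥ 5 AND freq ≤ 28 — true of each 'Group A' example, false of each 'Group B' one.
[source: north, power: 1, band: alpha, freq: 2, channel: 10] — power = 1, freq = 2, hence Group B. [source: west, power: 6, band: alpha, freq: 14, channel: 2] — power = 6, freq = 14, hence Group A. [source: north, power: 9, band: beta, freq: 28, channel: 7] — power = 9, freq = 28, hence Group A. [source: east, power: 7, band: beta, freq: 15, channel: 10] — power = 7, freq = 15, hence Group A. [source: north, power: 7, band: beta, freq: 4, channel: 17] — power = 7, freq = 4, hence Group A.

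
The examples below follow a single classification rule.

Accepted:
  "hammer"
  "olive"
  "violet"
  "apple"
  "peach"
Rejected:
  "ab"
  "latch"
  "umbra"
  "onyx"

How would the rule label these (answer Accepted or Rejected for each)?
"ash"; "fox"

The simplest hypothesis consistent with all the labels is: contains 'e'.
"ash": no 'e', doesn't match → Rejected. "fox": no 'e', doesn't match → Rejected.

Rejected, Rejected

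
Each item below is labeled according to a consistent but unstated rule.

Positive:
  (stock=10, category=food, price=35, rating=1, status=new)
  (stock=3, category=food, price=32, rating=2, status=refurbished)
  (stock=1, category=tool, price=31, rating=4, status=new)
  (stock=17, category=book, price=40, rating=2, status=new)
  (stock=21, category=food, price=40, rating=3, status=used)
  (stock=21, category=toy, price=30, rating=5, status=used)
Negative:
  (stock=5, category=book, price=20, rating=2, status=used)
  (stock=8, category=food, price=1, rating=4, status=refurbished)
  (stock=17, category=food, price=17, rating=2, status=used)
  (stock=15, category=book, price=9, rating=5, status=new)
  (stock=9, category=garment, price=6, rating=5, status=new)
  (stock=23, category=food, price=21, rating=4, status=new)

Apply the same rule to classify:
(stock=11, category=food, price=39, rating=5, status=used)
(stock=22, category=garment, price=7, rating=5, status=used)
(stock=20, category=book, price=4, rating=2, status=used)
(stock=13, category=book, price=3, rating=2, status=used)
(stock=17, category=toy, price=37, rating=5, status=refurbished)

One predicate separates the groups cleanly: price ≥ 30.

Positive, Negative, Negative, Negative, Positive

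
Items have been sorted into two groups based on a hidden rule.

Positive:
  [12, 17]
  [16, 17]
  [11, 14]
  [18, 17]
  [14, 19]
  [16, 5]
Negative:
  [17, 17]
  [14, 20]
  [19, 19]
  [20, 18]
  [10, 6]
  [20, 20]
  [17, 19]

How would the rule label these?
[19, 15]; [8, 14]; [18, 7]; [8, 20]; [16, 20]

Checking candidate rules against both groups, what survives is: sum is odd.
[19, 15]: 19+15 = 34, does not pass → Negative.
[8, 14]: 8+14 = 22, does not pass → Negative.
[18, 7]: 18+7 = 25, has this property → Positive.
[8, 20]: 8+20 = 28, does not pass → Negative.
[16, 20]: 16+20 = 36, does not pass → Negative.

Negative, Negative, Positive, Negative, Negative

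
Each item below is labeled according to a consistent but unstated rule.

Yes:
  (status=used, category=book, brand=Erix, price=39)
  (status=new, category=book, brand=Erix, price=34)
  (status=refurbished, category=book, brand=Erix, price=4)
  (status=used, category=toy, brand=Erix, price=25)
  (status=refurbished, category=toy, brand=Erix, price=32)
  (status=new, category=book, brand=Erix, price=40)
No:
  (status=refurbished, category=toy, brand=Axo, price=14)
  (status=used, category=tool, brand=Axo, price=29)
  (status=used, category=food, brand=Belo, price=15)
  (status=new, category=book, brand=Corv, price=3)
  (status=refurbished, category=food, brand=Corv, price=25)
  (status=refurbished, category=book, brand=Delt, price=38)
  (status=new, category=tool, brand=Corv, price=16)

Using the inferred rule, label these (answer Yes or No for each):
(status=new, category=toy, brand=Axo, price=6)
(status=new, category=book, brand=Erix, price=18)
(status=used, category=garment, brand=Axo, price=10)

Comparing the two groups points to one rule — brand is Erix.
(status=new, category=toy, brand=Axo, price=6): brand is Axo — does not pass, so No. (status=new, category=book, brand=Erix, price=18): brand is Erix — satisfies this, so Yes. (status=used, category=garment, brand=Axo, price=10): brand is Axo — does not pass, so No.

No, Yes, No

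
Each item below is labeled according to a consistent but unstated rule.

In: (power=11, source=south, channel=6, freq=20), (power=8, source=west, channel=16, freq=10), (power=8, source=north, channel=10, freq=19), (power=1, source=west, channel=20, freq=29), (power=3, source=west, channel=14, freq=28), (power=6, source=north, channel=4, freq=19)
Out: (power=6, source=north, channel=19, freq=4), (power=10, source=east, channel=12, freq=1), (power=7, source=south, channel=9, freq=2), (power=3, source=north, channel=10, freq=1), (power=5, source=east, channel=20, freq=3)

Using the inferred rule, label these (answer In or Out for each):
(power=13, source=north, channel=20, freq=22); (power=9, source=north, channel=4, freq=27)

In, In

The classifier is using: freq ≥ 10.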